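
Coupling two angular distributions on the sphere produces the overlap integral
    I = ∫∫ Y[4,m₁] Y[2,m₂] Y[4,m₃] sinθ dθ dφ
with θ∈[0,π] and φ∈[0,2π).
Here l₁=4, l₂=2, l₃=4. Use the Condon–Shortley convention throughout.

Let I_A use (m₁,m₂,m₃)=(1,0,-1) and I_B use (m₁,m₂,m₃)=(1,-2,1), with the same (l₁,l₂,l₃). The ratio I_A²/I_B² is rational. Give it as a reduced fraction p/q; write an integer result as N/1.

289/600

Same 4,2,4: normalisation and zero-m 3j drop out of the ratio.
A: Δ: 2! 6! 2! / 11! → 1/13860; sum: t=0:+1/144 t=1:−1/48 t=2:+1/480 = -17/1440; 3j²(4 2 4; 1 0 -1) = Δ·Π!·Σ² = 289/13860  (sign +1)
B: Δ: 2! 6! 2! / 11! → 1/13860; sum: t=0:+1/144 = 1/144; 3j²(4 2 4; 1 -2 1) = Δ·Π!·Σ² = 10/231  (sign -1)
I_A²/I_B² = (289/13860)/(10/231) = 289/600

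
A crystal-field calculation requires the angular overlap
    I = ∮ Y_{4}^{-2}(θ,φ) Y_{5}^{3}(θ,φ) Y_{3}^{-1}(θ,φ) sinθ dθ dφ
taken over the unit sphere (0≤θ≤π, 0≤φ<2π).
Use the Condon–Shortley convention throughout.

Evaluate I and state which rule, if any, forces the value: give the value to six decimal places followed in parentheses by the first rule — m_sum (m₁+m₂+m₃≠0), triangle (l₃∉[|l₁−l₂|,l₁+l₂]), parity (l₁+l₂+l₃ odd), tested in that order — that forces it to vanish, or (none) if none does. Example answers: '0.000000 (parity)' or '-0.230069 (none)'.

Checks pass: Σm=0; 12 even; l₃=3∈[1,9].
(2·4+1)(2·5+1)(2·3+1) = 693
Δ: 6! 2! 4! / 13! → 1/180180
sum: t=2:+1/576 t=3:−1/144 t=4:+1/576 = -1/288
3j²(4 5 3; 0 0 0) = Δ·Π!·Σ² = 20/1001  (sign +1)
sum: t=4:+1/2304 t=5:−1/720 t=6:+1/5760 = -1/1280
3j²(4 5 3; -2 3 -1) = Δ·Π!·Σ² = 27/1430  (sign -1)
combine: 4πI² = 693·20/1001·27/1430 = 486/1859
take √, sign -1: I = -0.14423595
No selection rule forces the value: the integral is nonzero (none).

-0.144236 (none)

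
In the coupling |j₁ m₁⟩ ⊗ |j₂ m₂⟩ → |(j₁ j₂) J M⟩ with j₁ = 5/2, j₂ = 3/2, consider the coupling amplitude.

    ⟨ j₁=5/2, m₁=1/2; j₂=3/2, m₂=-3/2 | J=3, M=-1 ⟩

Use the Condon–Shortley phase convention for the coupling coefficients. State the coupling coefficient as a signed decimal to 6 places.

+0.670820

√[7·1!4!2!/8! · 3!2!0!3!2!4!] = √(144/5)
  +(−1)^0/∏(0,1,2,0,2,2)! = 1/8  (running 1/8)
⟨..|..⟩ = √(144/5)·(1/8) = +0.670820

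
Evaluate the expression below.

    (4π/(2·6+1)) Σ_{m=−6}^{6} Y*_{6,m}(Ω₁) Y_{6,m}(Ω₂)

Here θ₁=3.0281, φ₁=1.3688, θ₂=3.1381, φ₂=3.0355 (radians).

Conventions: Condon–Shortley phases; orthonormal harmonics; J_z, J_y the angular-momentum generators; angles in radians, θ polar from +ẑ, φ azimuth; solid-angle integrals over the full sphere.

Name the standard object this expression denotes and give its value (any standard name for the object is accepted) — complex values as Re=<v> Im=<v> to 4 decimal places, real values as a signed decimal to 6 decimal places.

This sum is the spherical-harmonic addition theorem: it equals the Legendre polynomial P_l(cos γ) of the angle γ between the two directions.
Summing Y*_{l m}(θ₁,φ₁)·Y_{l m}(θ₂,φ₂) over m ∈ [−6, 6]; prefactor 4π/(2·6+1) = 0.966644:
  [-6]  conj(Y_{6,-6})(Ω₁) = -0.00000 + 0.00000j ; Y_{6,-6}(Ω₂) = 0.00000 + 0.00000j ; Δ = -0.00000 + 0.00000j
  [-5]  conj(Y_{6,-5})(Ω₁) = -0.00003 - 0.00002j ; Y_{6,-5}(Ω₂) = 0.00000 + 0.00000j ; Δ = -0.00000 - 0.00000j
  [-4]  conj(Y_{6,-4})(Ω₁) = 0.00040 - 0.00042j ; Y_{6,-4}(Ω₂) = 0.00000 + 0.00000j ; Δ = 0.00000 - 0.00000j
  [-3]  conj(Y_{6,-3})(Ω₁) = 0.00421 + 0.00607j ; Y_{6,-3}(Ω₂) = 0.00000 + 0.00000j ; Δ = 0.00000 + 0.00000j
  [-2]  conj(Y_{6,-2})(Ω₁) = -0.05911 + 0.02527j ; Y_{6,-2}(Ω₂) = 0.00006 + 0.00001j ; Δ = -0.00000 + 0.00000j
  [-1]  conj(Y_{6,-1})(Ω₁) = -0.07016 - 0.34258j ; Y_{6,-1}(Ω₂) = 0.01145 + 0.00122j ; Δ = -0.00039 - 0.00401j
  [+0]  conj(Y_{6,0})(Ω₁) = 0.88406 + 0.00000j ; Y_{6,0}(Ω₂) = 1.01698 + 0.00000j ; Δ = 0.89907 + 0.00000j
  [+1]  conj(Y_{6,1})(Ω₁) = 0.07016 - 0.34258j ; Y_{6,1}(Ω₂) = -0.01145 + 0.00122j ; Δ = -0.00039 + 0.00401j
  [+2]  conj(Y_{6,2})(Ω₁) = -0.05911 - 0.02527j ; Y_{6,2}(Ω₂) = 0.00006 - 0.00001j ; Δ = -0.00000 - 0.00000j
  [+3]  conj(Y_{6,3})(Ω₁) = -0.00421 + 0.00607j ; Y_{6,3}(Ω₂) = -0.00000 + 0.00000j ; Δ = 0.00000 - 0.00000j
  [+4]  conj(Y_{6,4})(Ω₁) = 0.00040 + 0.00042j ; Y_{6,4}(Ω₂) = 0.00000 - 0.00000j ; Δ = 0.00000 + 0.00000j
  [+5]  conj(Y_{6,5})(Ω₁) = 0.00003 - 0.00002j ; Y_{6,5}(Ω₂) = -0.00000 + 0.00000j ; Δ = -0.00000 + 0.00000j
  [+6]  conj(Y_{6,6})(Ω₁) = -0.00000 - 0.00000j ; Y_{6,6}(Ω₂) = 0.00000 - 0.00000j ; Δ = -0.00000 - 0.00000j
Σ over m = 0.89829 + 0.00000j; ×(4π/13) → 0.86832 + 0.00000j. Real part: 0.868325

Legendre polynomial (addition theorem), +0.868325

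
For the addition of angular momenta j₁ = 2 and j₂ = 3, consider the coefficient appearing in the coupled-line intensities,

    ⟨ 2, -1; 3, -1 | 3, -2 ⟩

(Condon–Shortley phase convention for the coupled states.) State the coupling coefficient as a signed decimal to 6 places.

-0.500000  (= −√(1/4))

j₁+j₂−J=2  J+j₁−j₂=2  J−j₁+j₂=4  j₁+j₂+J+1=9
(j₁±m₁, j₂±m₂, J±M) = (1,3,2,4,1,5)
P² = 64
sum k=1..2:
  [1] −1/12 = -1/12
  [2] +1/48 = 1/48
S = -1/16
C² = P²·S² = 1/4 ; C = -0.500000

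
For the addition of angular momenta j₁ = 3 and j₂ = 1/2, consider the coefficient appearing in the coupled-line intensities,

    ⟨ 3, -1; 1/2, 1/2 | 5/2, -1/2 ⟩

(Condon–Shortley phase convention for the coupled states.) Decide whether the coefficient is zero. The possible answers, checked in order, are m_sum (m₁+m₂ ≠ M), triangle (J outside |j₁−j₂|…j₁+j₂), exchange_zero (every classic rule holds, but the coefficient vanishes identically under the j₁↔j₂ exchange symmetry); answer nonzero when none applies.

m-sum: m₁+m₂ = -1+1/2 = -1/2, M = -1/2  ✓
triangle: |j₁−j₂| = 5/2 ≤ J = 5/2 ≤ j₁+j₂ = 7/2  ✓
exchange: j₁≠j₂ or m₁≠m₂ — the exchange symmetry imposes no constraint here
value check: CG = −√(4/7) = -0.755929 ≠ 0

nonzero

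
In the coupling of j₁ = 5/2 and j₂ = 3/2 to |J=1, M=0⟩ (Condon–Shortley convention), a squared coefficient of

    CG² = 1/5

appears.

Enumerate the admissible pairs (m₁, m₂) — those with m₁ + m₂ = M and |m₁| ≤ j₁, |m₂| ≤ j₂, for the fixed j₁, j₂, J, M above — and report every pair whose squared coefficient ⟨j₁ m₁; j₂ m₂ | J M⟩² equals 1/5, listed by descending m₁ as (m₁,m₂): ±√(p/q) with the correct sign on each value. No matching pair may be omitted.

(3/2,-3/2): +√(1/5); (-3/2,3/2): −√(1/5)

Admissible pairs with m₁+m₂ = M = 0: (-3/2,3/2), (-1/2,1/2), (1/2,-1/2), (3/2,-3/2)
  (m₁,m₂)=(3/2,-3/2): CG² = 1/5, CG = +√(1/5)   ← matches the target
  (m₁,m₂)=(1/2,-1/2): CG² = 3/10, CG = −√(3/10)
  (m₁,m₂)=(-1/2,1/2): CG² = 3/10, CG = +√(3/10)
  (m₁,m₂)=(-3/2,3/2): CG² = 1/5, CG = −√(1/5)   ← matches the target
Pairs with CG² = 1/5: (3/2,-3/2): +√(1/5); (-3/2,3/2): −√(1/5)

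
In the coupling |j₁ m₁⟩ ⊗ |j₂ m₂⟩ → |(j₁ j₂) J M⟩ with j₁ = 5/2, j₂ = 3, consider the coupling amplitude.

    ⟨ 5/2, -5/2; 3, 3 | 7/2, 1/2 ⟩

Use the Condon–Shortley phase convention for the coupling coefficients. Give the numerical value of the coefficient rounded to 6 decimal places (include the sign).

triangle: 2!×3!×4!/10! = 288/3628800
(j±m)!: 0!×5!×6!×0!×4!×3! = 12441600
prefactor² = (2J+1)×Δ×N² = 55296/7
  k=2: +1/(2!×0!×3!×4!×0!×0!) = 1/288
Σ = 1/288  ⇒  CG² = 55296/7×(1/288)² = 2/21
CG = +√(2/21) = +0.308607

+√(2/21) = +0.308607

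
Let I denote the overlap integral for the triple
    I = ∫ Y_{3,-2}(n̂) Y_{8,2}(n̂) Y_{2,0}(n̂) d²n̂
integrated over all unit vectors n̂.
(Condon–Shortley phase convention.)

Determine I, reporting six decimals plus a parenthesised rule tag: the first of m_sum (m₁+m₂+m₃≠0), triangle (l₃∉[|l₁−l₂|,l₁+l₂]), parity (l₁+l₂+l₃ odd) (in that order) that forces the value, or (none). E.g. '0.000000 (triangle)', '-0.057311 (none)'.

|3−8|≤2≤3+8 violated ⇒ I = 0

0.000000 (triangle)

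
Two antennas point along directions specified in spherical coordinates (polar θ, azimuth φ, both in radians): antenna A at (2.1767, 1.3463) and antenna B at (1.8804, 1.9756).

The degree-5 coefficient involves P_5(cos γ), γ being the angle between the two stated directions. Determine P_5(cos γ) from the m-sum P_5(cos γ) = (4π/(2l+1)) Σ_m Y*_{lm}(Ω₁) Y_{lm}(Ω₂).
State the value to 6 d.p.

Summing Y*_{l m}(θ₁,φ₁)·Y_{l m}(θ₂,φ₂) over m ∈ [−5, 5]; prefactor 4π/(2·5+1) = 1.142397:
  term(m=-5) = (-0.063362, 0.000311)   from Y*(Ω₁)=(0.156957, 0.075493), Y(Ω₂)=(-0.327071, 0.159295)
  term(m=-4) = (-0.113935, -0.082097)   from Y*(Ω₁)=(-0.237804, 0.298434), Y(Ω₂)=(0.017812, 0.367583)
  term(m=-3) = (0.005654, 0.017228)   from Y*(Ω₁)=(-0.229969, -0.288200), Y(Ω₂)=(-0.046088, -0.017158)
  term(m=-2) = (0.001827, -0.005662)   from Y*(Ω₁)=(-0.015858, 0.007640), Y(Ω₂)=(-0.233130, 0.244700)
  term(m=-1) = (0.010259, -0.007469)   from Y*(Ω₁)=(-0.078044, -0.341779), Y(Ω₂)=(0.014256, 0.033272)
  term(m=+0) = (-0.023104, 0.000000)   from Y*(Ω₁)=(0.071686, -0.000000), Y(Ω₂)=(-0.322288, 0.000000)
  term(m=+1) = (0.010259, 0.007469)   from Y*(Ω₁)=(0.078044, -0.341779), Y(Ω₂)=(-0.014256, 0.033272)
  term(m=+2) = (0.001827, 0.005662)   from Y*(Ω₁)=(-0.015858, -0.007640), Y(Ω₂)=(-0.233130, -0.244700)
  term(m=+3) = (0.005654, -0.017228)   from Y*(Ω₁)=(0.229969, -0.288200), Y(Ω₂)=(0.046088, -0.017158)
  term(m=+4) = (-0.113935, 0.082097)   from Y*(Ω₁)=(-0.237804, -0.298434), Y(Ω₂)=(0.017812, -0.367583)
  term(m=+5) = (-0.063362, -0.000311)   from Y*(Ω₁)=(-0.156957, 0.075493), Y(Ω₂)=(0.327071, 0.159295)
Accumulated sum (-0.342216, 0.000000); after 4π/(2l+1) scaling, (-0.390946, 0.000000) ⇒ P_5 = -0.390946

-0.390946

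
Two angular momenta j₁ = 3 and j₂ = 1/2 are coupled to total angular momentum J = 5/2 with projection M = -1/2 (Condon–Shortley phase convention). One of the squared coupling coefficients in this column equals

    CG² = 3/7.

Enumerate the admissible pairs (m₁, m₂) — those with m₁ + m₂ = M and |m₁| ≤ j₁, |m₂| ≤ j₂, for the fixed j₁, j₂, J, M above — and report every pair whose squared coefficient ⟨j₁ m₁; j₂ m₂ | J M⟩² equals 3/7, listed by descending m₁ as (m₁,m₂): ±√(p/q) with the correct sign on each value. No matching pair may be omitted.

Admissible pairs with m₁+m₂ = M = -1/2: (-1,1/2), (0,-1/2)
  (m₁,m₂)=(0,-1/2): CG² = 3/7, CG = +√(3/7)   ← matches the target
  (m₁,m₂)=(-1,1/2): CG² = 4/7, CG = −√(4/7)
Pairs with CG² = 3/7: (0,-1/2): +√(3/7)

(0,-1/2): +√(3/7)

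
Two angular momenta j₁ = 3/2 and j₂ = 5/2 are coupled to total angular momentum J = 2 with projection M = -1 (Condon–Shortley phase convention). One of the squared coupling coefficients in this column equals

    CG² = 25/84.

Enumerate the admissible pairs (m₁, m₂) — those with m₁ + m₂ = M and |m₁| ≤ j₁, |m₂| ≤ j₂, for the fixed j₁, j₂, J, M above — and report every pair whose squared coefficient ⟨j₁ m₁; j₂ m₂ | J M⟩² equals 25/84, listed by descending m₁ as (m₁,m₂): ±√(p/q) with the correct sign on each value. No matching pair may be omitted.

(-1/2,-1/2): −√(25/84)

Admissible pairs with m₁+m₂ = M = -1: (-3/2,1/2), (-1/2,-1/2), (1/2,-3/2), (3/2,-5/2)
  (m₁,m₂)=(3/2,-5/2): CG² = 5/14, CG = +√(5/14)
  (m₁,m₂)=(1/2,-3/2): CG² = 1/42, CG = +√(1/42)
  (m₁,m₂)=(-1/2,-1/2): CG² = 25/84, CG = −√(25/84)   ← matches the target
  (m₁,m₂)=(-3/2,1/2): CG² = 9/28, CG = +√(9/28)
Pairs with CG² = 25/84: (-1/2,-1/2): −√(25/84)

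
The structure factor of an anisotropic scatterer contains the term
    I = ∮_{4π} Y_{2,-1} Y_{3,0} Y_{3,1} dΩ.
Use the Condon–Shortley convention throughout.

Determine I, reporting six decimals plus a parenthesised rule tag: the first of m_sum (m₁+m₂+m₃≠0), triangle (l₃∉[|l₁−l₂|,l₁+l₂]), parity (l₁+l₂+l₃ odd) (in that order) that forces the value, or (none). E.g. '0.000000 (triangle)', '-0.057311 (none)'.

Checks pass: Σm=0; 8 even; l₃=3∈[1,5].
(2·2+1)(2·3+1)(2·3+1) = 245
Δ: 2! 2! 4! / 9! → 1/3780
sum: t=0:+1/24 t=1:−1/4 t=2:+1/24 = -1/6
3j²(2 3 3; 0 0 0) = Δ·Π!·Σ² = 4/105  (sign +1)
sum: t=1:−1/8 t=2:+1/12 = -1/24
3j²(2 3 3; -1 0 1) = Δ·Π!·Σ² = 1/210  (sign -1)
combine: 4πI² = 245·4/105·1/210 = 2/45
take √, sign -1: I = -0.05947080
No selection rule forces the value: the integral is nonzero (none).

-0.059471 (none)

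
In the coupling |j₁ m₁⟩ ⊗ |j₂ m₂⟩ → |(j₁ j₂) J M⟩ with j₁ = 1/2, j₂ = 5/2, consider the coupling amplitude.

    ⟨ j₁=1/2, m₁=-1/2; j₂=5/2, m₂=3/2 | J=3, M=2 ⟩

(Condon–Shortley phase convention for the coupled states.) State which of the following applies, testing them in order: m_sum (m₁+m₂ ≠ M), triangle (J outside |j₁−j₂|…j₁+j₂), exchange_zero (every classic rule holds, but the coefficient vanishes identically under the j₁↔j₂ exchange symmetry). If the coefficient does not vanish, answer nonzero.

m-sum: m₁+m₂ = -1/2+3/2 = 1, M = 2  ✗ ⇒ coefficient is 0

m_sum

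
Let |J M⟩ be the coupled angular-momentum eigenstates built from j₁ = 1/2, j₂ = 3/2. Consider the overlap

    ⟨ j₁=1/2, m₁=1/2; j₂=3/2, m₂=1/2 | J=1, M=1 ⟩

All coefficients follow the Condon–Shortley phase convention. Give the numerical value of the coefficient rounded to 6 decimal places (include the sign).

+0.500000

triangle: 1!×0!×2!/4! = 2/24
(j±m)!: 1!×0!×2!×1!×2!×0! = 4
prefactor² = (2J+1)×Δ×N² = 1
  k=0: +1/(0!×1!×0!×2!×0!×0!) = 1/2
Σ = 1/2  ⇒  CG² = 1×(1/2)² = 1/4
CG = +√(1/4) = +0.500000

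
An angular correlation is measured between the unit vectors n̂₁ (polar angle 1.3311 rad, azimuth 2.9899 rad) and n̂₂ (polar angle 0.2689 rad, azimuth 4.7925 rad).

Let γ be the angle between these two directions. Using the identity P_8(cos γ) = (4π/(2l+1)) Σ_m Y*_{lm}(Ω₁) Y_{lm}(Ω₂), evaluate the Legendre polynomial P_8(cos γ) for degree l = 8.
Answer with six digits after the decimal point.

Term-by-term m-sum for l=8 (normalisation 4π/17 = 0.739198):
  m=-8: Y*=(0.142919, -0.382882)  Y=(0.000010, -0.000008)  product (-0.000001, -0.000005)
  m=-7: Y*=(-0.194671, 0.348887)  Y=(-0.000099, -0.000157)  product (0.000074, -0.000004)
  m=-6: Y*=(-0.029998, 0.038601)  Y=(-0.001519, 0.000792)  product (0.000015, -0.000082)
  m=-5: Y*=(0.261163, -0.247460)  Y=(0.004426, 0.010453)  product (0.003743, 0.001635)
  m=-4: Y*=(-0.064076, 0.044477)  Y=(0.052756, -0.017509)  product (-0.002602, 0.003468)
  m=-3: Y*=(-0.283166, 0.138563)  Y=(-0.047071, -0.192072)  product (0.039943, 0.047866)
  m=-2: Y*=(0.125277, -0.039218)  Y=(-0.470885, 0.076098)  product (-0.056006, 0.028000)
  m=-1: Y*=(0.287434, -0.043939)  Y=(0.050857, 0.633473)  product (0.042452, 0.179847)
  m=+0: Y*=(-0.146185, -0.000000)  Y=(0.073238, 0.000000)  product (-0.010706, -0.000000)
  m=+1: Y*=(-0.287434, -0.043939)  Y=(-0.050857, 0.633473)  product (0.042452, -0.179847)
  m=+2: Y*=(0.125277, 0.039218)  Y=(-0.470885, -0.076098)  product (-0.056006, -0.028000)
  m=+3: Y*=(0.283166, 0.138563)  Y=(0.047071, -0.192072)  product (0.039943, -0.047866)
  m=+4: Y*=(-0.064076, -0.044477)  Y=(0.052756, 0.017509)  product (-0.002602, -0.003468)
  m=+5: Y*=(-0.261163, -0.247460)  Y=(-0.004426, 0.010453)  product (0.003743, -0.001635)
  m=+6: Y*=(-0.029998, -0.038601)  Y=(-0.001519, -0.000792)  product (0.000015, 0.000082)
  m=+7: Y*=(0.194671, 0.348887)  Y=(0.000099, -0.000157)  product (0.000074, 0.000004)
  m=+8: Y*=(0.142919, 0.382882)  Y=(0.000010, 0.000008)  product (-0.000001, 0.000005)
Σ over m = (0.044529, 0.000000); ×(4π/17) → (0.032915, 0.000000). Real part: 0.032915

0.032915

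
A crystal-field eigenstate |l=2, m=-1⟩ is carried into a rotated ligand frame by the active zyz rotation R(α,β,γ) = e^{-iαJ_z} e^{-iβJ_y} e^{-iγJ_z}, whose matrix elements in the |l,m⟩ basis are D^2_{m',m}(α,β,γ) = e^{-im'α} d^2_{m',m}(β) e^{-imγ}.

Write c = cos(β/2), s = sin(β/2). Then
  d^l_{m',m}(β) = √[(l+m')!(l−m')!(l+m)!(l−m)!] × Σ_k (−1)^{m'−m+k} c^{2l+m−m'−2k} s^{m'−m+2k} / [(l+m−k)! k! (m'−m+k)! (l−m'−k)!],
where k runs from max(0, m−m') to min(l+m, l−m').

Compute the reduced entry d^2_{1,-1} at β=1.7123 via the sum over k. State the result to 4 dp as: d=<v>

d=0.4096

d^2_{1,-1}(β=1.7123) via the finite sum:
Half-angle: c=0.655350, s=0.755325. N=√(6·1·1·6)=6.000000
k: max(0,(-1)−(1))=0 … min(2+(-1),2−(1))=1
  k=0: (−1)^2·6.0000/(2)·0.6554^2·0.7553^2 = +0.735082
  k=1: (−1)^3·6.0000/(6)·0.6554^0·0.7553^4 = -0.325488
d^2_{1,-1}(1.7123) = +0.735082 -0.325488 = +0.409594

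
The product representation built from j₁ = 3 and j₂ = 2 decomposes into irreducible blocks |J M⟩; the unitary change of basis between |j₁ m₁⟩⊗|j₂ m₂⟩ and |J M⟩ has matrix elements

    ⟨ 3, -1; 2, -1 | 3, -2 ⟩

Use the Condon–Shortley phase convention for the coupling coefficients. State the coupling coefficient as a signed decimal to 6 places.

-0.500000  (= −√(1/4))

√[7·2!4!2!/9! · 2!4!1!3!1!5!] = √(64)
  +(−1)^0/∏(0,2,4,1,0,1)! = 1/48  (running 1/48)
  +(−1)^1/∏(1,1,3,0,1,2)! = -1/12  (running -1/16)
⟨..|..⟩ = √(64)·(-1/16) = -0.500000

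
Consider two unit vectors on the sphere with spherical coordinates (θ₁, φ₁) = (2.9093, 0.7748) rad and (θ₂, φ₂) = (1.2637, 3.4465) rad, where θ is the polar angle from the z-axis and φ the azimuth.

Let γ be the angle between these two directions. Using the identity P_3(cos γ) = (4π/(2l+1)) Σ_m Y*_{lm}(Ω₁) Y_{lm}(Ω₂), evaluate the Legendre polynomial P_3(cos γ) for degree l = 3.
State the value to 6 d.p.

Addition theorem: P_3(cos γ) = (4π/7) Σ_m Y*_{lm}(Ω₁) Y_{lm}(Ω₂), m = −3…3:
  [-3]  conj(Y_{3,-3})(Ω₁) = -0.00348 + 0.00371j ; Y_{3,-3}(Ω₂) = -0.22043 + 0.28634j ; Δ = -0.00030 - 0.00182j
  [-2]  conj(Y_{3,-2})(Ω₁) = -0.00112 - 0.05269j ; Y_{3,-2}(Ω₂) = 0.23011 - 0.16077j ; Δ = -0.00873 - 0.01195j
  [-1]  conj(Y_{3,-1})(Ω₁) = 0.19856 + 0.19440j ; Y_{3,-1}(Ω₂) = 0.15959 - 0.05023j ; Δ = 0.04145 + 0.02105j
  [+0]  conj(Y_{3,0})(Ω₁) = -0.63008 + 0.00000j ; Y_{3,0}(Ω₂) = -0.28688 + 0.00000j ; Δ = 0.18076 + 0.00000j
  [+1]  conj(Y_{3,1})(Ω₁) = -0.19856 + 0.19440j ; Y_{3,1}(Ω₂) = -0.15959 - 0.05023j ; Δ = 0.04145 - 0.02105j
  [+2]  conj(Y_{3,2})(Ω₁) = -0.00112 + 0.05269j ; Y_{3,2}(Ω₂) = 0.23011 + 0.16077j ; Δ = -0.00873 + 0.01195j
  [+3]  conj(Y_{3,3})(Ω₁) = 0.00348 + 0.00371j ; Y_{3,3}(Ω₂) = 0.22043 + 0.28634j ; Δ = -0.00030 + 0.00182j
Σ over m = 0.24562 + 0.00000j; ×(4π/7) → 0.44093 + 0.00000j. Real part: 0.440929

0.440929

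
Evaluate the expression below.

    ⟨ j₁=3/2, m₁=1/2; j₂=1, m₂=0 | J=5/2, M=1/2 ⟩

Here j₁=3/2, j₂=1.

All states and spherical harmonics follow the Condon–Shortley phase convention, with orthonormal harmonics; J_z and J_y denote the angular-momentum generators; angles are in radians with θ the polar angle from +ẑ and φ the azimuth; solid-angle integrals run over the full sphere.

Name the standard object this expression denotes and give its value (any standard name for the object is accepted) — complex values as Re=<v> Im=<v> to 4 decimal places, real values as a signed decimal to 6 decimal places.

This is a Clebsch–Gordan (vector-coupling) coefficient.
triangle: 0!*3!*2!/6! = 12/720
(j±m)!: 2!*1!*1!*1!*3!*2! = 24
prefactor² = (2J+1)*Δ*N² = 12/5
  k=0: +1/(0!*0!*1!*1!*2!*1!) = 1/2
Σ = 1/2  ⇒  CG² = 12/5*(1/2)² = 3/5
CG = +√(3/5) = +0.774597

Clebsch–Gordan coefficient, +√(3/5) ≈ +0.774597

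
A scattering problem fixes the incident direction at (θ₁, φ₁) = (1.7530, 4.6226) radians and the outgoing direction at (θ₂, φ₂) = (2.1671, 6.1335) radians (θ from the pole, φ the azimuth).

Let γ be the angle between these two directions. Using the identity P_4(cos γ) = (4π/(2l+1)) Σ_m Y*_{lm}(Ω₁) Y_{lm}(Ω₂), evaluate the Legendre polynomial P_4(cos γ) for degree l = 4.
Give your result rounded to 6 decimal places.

Term-by-term m-sum for l=4 (normalisation 4π/9 = 1.396263):
  m=-4: (+0.387538-0.145497i) × (+0.171336+0.116901i) = +0.083408+0.020375i  (running Σ = +0.083408+0.020375i)
  m=-3: (-0.057408-0.207943i) × (-0.358705-0.172857i) = -0.015352+0.084514i  (running Σ = +0.068056+0.104888i)
  m=-2: (+0.245175-0.044507i) × (+0.264279+0.081569i) = +0.068425+0.008236i  (running Σ = +0.136481+0.113124i)
  m=-1: (-0.020941-0.232594i) × (+0.172230+0.025975i) = +0.002435-0.040603i  (running Σ = +0.138916+0.072521i)
  m=0: (+0.217152-0.000000i) × (-0.315257+0.000000i) = -0.068459+0.000000i  (running Σ = +0.070457+0.072521i)
  m=1: (+0.020941-0.232594i) × (-0.172230+0.025975i) = +0.002435+0.040603i  (running Σ = +0.072892+0.113124i)
  m=2: (+0.245175+0.044507i) × (+0.264279-0.081569i) = +0.068425-0.008236i  (running Σ = +0.141317+0.104888i)
  m=3: (+0.057408-0.207943i) × (+0.358705-0.172857i) = -0.015352-0.084514i  (running Σ = +0.125966+0.020375i)
  m=4: (+0.387538+0.145497i) × (+0.171336-0.116901i) = +0.083408-0.020375i  (running Σ = +0.209373+0.000000i)
Σ over m = +0.209373+0.000000i; ×(4π/9) → +0.292340+0.000000i. Real part: 0.292340

0.292340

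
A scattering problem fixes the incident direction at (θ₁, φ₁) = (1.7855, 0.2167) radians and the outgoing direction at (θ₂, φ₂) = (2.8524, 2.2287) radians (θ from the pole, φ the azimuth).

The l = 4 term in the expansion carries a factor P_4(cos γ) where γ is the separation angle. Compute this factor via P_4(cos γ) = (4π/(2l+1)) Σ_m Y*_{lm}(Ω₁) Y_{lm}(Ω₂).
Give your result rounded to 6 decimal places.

Term-by-term m-sum for l=4 (normalisation 4π/9 = 1.396263):
  m=-4: Y*=(0.261023, 0.307396)  Y=(-0.002554, -0.001429)  product (-0.000228, -0.001158)
  m=-3: Y*=(-0.197993, -0.150547)  Y=(-0.025596, 0.010910)  product (0.006710, 0.001693)
  m=-2: Y*=(-0.197723, -0.091495)  Y=(-0.037267, 0.142969)  product (0.020449, -0.024859)
  m=-1: Y*=(0.257971, 0.056794)  Y=(0.271263, 0.351035)  product (0.050041, 0.105963)
  m=+0: Y*=(0.180926, -0.000000)  Y=(0.526645, 0.000000)  product (0.095284, 0.000000)
  m=+1: Y*=(-0.257971, 0.056794)  Y=(-0.271263, 0.351035)  product (0.050041, -0.105963)
  m=+2: Y*=(-0.197723, 0.091495)  Y=(-0.037267, -0.142969)  product (0.020449, 0.024859)
  m=+3: Y*=(0.197993, -0.150547)  Y=(0.025596, 0.010910)  product (0.006710, -0.001693)
  m=+4: Y*=(0.261023, -0.307396)  Y=(-0.002554, 0.001429)  product (-0.000228, 0.001158)
Total Σ_m = (0.249231, -0.000000). Multiply by 1.396263: (0.347992, -0.000000). P_4(cos γ) = 0.347992

0.347992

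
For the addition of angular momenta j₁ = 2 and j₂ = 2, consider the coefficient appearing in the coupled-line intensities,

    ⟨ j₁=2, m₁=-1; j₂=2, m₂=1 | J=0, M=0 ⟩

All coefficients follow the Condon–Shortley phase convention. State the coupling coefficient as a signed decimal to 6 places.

-0.447214

j₁+j₂−J=4  J+j₁−j₂=0  J−j₁+j₂=0  j₁+j₂+J+1=5
(j₁±m₁, j₂±m₂, J±M) = (1,3,3,1,0,0)
P² = 36/5
sum k=3..3:
  [3] −1/6 = -1/6
S = -1/6
C² = P²·S² = 1/5 ; C = -0.447214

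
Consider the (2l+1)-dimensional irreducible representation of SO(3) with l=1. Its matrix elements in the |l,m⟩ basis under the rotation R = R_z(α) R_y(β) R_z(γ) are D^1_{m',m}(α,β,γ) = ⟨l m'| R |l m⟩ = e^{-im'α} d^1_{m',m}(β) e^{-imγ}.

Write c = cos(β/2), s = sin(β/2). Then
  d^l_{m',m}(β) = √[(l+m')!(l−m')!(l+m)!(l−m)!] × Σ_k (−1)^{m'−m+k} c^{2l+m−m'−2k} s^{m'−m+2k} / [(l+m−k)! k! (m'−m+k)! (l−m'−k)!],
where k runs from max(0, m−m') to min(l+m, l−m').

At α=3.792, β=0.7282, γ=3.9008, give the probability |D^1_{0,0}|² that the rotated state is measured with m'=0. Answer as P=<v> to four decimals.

Split into d^1_{0,0}(β=0.7282) × two z-phases.
c=cos(0.728200/2)=0.934445, s=sin(0.728200/2)=0.356108; N=√[1·1·1·1]=1.000000
The bounds max(0,m−m')=0 and min(l+m,l−m')=1 give 2 terms
  k=0: (−1)^0·1.0000/(1)·0.9344^2·0.3561^0 = +0.873187
  k=1: (−1)^1·1.0000/(1)·0.9344^0·0.3561^2 = -0.126813
d^1_{0,0}(0.7282) = +0.873187 -0.126813 = +0.746374
|D^1_{0,0}|² = |d^1_{0,0}(β)|² = (+0.746374)² = 0.557073 (the z-rotation phases have unit modulus)

P=0.5571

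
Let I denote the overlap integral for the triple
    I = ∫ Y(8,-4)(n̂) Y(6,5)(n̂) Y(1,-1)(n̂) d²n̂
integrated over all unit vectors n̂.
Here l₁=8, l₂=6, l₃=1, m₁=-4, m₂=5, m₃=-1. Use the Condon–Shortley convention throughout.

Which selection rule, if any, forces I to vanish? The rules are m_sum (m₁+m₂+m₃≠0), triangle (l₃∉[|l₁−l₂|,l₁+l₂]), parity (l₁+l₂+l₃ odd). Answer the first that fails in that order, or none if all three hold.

Σmᵢ = 0  ✓
l₃∈[|l₁−l₂|,l₁+l₂]=[2,14] required, l₃=1 fails  ✗
Σlᵢ = 15 ⇒ odd

triangle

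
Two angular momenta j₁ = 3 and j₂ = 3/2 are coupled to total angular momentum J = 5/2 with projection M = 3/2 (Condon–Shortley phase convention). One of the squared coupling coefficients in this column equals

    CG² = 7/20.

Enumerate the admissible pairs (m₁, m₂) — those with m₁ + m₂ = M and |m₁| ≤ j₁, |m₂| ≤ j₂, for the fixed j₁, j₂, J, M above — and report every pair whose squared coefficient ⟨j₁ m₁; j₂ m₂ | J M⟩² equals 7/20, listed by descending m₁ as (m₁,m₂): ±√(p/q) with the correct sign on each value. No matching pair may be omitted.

Admissible pairs with m₁+m₂ = M = 3/2: (0,3/2), (1,1/2), (2,-1/2), (3,-3/2)
  (m₁,m₂)=(3,-3/2): CG² = 9/28, CG = +√(9/28)
  (m₁,m₂)=(2,-1/2): CG² = 1/14, CG = +√(1/14)
  (m₁,m₂)=(1,1/2): CG² = 7/20, CG = −√(7/20)   ← matches the target
  (m₁,m₂)=(0,3/2): CG² = 9/35, CG = +√(9/35)
Pairs with CG² = 7/20: (1,1/2): −√(7/20)

(1,1/2): −√(7/20)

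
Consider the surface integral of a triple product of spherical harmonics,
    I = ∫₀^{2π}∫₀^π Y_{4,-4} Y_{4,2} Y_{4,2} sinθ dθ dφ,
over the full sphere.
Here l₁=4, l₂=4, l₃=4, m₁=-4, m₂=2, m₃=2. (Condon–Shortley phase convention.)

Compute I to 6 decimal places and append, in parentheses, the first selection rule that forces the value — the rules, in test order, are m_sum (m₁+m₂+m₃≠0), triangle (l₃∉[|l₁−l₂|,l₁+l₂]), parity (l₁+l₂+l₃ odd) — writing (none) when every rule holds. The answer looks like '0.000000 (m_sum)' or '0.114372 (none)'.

0.190983 (none)

m-sum 0 ✓  L=12 even ✓  0≤4≤8 ✓
Π(2lᵢ+1) = 9×9×9 = 729
triangle coeff Δ(4,4,4) = 1/450450
Σ_t [0,4]: t=0:+1/13824 t=1:−1/216 t=2:+1/64 t=3:−1/216 t=4:+1/13824 = 5/768
(3j)²=18/1001 [(4 4 4; 0 0 0)], sign=+1
Σ_t [4,4]: t=4:+1/2304 = 1/2304
(3j)²=5/143 [(4 4 4; -4 2 2)], sign=+1
⇒ 4πI² = 65610/143143
I = (+1)√(65610/143143/(4π)) = 0.19098314
No selection rule forces the value: the integral is nonzero (none).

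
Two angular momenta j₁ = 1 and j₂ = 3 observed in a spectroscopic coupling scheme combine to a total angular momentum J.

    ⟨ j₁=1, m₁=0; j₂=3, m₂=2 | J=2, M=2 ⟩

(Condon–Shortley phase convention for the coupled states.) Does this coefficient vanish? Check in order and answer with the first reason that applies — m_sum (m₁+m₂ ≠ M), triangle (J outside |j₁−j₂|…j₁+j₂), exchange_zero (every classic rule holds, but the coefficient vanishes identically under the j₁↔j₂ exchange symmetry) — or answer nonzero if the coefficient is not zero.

nonzero

m-sum: m₁+m₂ = 0+2 = 2, M = 2  ✓
triangle: |j₁−j₂| = 2 ≤ J = 2 ≤ j₁+j₂ = 4  ✓
exchange: j₁≠j₂ or m₁≠m₂ — the exchange symmetry imposes no constraint here
value check: CG = −√(5/21) = -0.487950 ≠ 0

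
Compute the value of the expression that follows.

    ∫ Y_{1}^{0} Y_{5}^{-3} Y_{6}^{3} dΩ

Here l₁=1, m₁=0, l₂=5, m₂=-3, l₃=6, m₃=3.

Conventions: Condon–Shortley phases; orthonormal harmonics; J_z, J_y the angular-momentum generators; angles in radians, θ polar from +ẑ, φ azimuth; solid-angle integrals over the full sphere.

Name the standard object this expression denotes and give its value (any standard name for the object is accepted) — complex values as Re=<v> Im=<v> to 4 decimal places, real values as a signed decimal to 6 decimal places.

Gaunt coefficient, -0.212310

This is a Gaunt coefficient — the integral of a triple product of spherical harmonics over the sphere.
Checks pass: Σm=0; 12 even; l₃=6∈[4,6].
(2·1+1)(2·5+1)(2·6+1) = 429
Δ: 0! 2! 10! / 13! → 1/858
sum: t=0:+1/14400 = 1/14400
3j²(1 5 6; 0 0 0) = Δ·Π!·Σ² = 6/143  (sign +1)
sum: t=0:+1/80640 = 1/80640
3j²(1 5 6; 0 -3 3) = Δ·Π!·Σ² = 9/286  (sign -1)
combine: 4πI² = 429·6/143·9/286 = 81/143
take √, sign -1: I = -0.21230956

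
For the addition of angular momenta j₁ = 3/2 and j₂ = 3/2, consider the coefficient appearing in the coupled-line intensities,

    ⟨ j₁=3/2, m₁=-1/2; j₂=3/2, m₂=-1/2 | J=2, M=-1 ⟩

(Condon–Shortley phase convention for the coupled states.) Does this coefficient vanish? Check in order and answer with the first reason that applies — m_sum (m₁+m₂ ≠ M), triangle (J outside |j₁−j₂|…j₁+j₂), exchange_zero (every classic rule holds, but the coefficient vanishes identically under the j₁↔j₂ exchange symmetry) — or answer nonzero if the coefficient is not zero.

m-sum: m₁+m₂ = -1/2+(-1/2) = -1, M = -1  ✓
triangle: |j₁−j₂| = 0 ≤ J = 2 ≤ j₁+j₂ = 3  ✓
exchange: j₁=j₂ and m₁=m₂, and (−1)^(j₁+j₂−J) = (−1)^1 = −1 forces ⟨j₁m₁;j₂m₂|JM⟩ = −⟨j₂m₂;j₁m₁|JM⟩ = −⟨j₁m₁;j₂m₂|JM⟩ ⇒ the coefficient vanishes identically
Racah sum check: Σ_k collapses to 0 ⇒ CG = 0

exchange_zero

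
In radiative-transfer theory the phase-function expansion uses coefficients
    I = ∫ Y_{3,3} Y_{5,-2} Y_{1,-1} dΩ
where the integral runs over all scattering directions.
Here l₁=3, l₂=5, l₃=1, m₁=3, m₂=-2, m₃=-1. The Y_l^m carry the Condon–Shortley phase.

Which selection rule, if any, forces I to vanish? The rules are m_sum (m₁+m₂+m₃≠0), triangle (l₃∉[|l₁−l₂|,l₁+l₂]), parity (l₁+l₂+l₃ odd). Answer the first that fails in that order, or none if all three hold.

m₁+m₂+m₃ = 3 − 2 − 1 = 0  ✓
triangle: need |l₁−l₂| ≤ l₃ ≤ l₁+l₂ = [2,8]; l₃=1 is outside  ✗
parity: l₁+l₂+l₃ = 9 is odd

triangle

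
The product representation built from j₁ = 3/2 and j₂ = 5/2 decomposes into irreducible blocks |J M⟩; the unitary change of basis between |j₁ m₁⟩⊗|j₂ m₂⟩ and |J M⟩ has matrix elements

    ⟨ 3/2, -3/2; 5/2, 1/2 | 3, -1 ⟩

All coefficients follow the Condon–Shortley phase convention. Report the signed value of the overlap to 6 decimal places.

triangle: 1!·2!·4!/8! = 48/40320
(j±m)!: 0!·3!·3!·2!·2!·4! = 3456
prefactor² = (2J+1)·Δ·N² = 144/5
  k=1: −1/(1!·0!·2!·2!·0!·2!) = -1/8
Σ = -1/8  ⇒  CG² = 144/5·(-1/8)² = 9/20
CG = −√(9/20) = -0.670820

−√(9/20) = -0.670820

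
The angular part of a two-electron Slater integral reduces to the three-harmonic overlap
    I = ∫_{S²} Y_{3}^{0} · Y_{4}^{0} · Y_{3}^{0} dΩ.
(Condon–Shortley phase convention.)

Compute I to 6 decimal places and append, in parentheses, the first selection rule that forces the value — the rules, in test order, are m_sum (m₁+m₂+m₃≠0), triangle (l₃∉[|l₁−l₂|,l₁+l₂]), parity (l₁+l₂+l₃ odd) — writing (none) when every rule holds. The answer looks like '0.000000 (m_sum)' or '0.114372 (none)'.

0.153870 (none)

Checks pass: Σm=0; 10 even; l₃=3∈[1,7].
(2·3+1)(2·4+1)(2·3+1) = 441
Δ: 4! 2! 4! / 11! → 1/34650
sum: t=1:−1/72 t=2:+1/16 t=3:−1/72 = 5/144
3j²(3 4 3; 0 0 0) = Δ·Π!·Σ² = 2/77  (sign -1)
(m-triple is (0,0,0) — same symbol as above.)
combine: 4πI² = 441·2/77·2/77 = 36/121
take √, sign +1: I = 0.15386989
No selection rule forces the value: the integral is nonzero (none).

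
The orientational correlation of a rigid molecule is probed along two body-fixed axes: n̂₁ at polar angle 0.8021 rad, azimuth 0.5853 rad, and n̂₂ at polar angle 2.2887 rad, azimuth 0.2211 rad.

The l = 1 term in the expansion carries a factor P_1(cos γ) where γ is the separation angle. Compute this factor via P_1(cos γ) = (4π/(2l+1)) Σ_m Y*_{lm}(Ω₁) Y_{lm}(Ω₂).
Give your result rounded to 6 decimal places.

Summing Y*_{l m}(θ₁,φ₁)·Y_{l m}(θ₂,φ₂) over m ∈ [−1, 1]; prefactor 4π/(2·1+1) = 4.188790:
  term(m=-1) = 0.06039 + 0.02302j   from Y*(Ω₁)=0.20701 + 0.13720j, Y(Ω₂)=0.25389 - 0.05707j
  term(m=+0) = -0.10917 + 0.00000j   from Y*(Ω₁)=0.33968 + 0.00000j, Y(Ω₂)=-0.32141 + 0.00000j
  term(m=+1) = 0.06039 - 0.02302j   from Y*(Ω₁)=-0.20701 + 0.13720j, Y(Ω₂)=-0.25389 - 0.05707j
Accumulated sum 0.01160 + 0.00000j; after 4π/(2l+1) scaling, 0.04859 + 0.00000j ⇒ P_1 = 0.048586

0.048586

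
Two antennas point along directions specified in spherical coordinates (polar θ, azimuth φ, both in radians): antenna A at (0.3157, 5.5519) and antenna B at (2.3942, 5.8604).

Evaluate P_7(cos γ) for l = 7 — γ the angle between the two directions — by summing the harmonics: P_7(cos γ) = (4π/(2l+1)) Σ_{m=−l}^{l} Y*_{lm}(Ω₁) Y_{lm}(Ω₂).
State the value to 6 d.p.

-0.215406

Term-by-term m-sum for l=7 (normalisation 4π/15 = 0.837758):
  m=-7: (0.00006 + 0.00013j) × (-0.03297 + 0.00607j) = -0.00000 - 0.00000j  (running Σ = -0.00000 - 0.00000j)
  m=-6: (-0.00051 + 0.00151j) × (0.11134 - 0.07697j) = 0.00006 + 0.00021j  (running Σ = 0.00006 + 0.00020j)
  m=-5: (-0.00990 + 0.00560j) × (-0.16492 + 0.27319j) = 0.00010 - 0.00363j  (running Σ = 0.00016 - 0.00343j)
  m=-4: (-0.05538 - 0.01218j) × (0.05509 - 0.45556j) = -0.00860 + 0.02456j  (running Σ = -0.00844 + 0.02113j)
  m=-3: (-0.11617 - 0.16167j) × (0.09190 + 0.29452j) = 0.03694 - 0.04907j  (running Σ = 0.02850 - 0.02794j)
  m=-2: (0.05012 - 0.46127j) × (0.09815 + 0.11074j) = 0.05600 - 0.03973j  (running Σ = 0.08450 - 0.06766j)
  m=-1: (0.43296 - 0.38847j) × (-0.35000 - 0.15747j) = -0.21271 + 0.06779j  (running Σ = -0.12821 + 0.00012j)
  m=0: (0.02034 + 0.00000j) × (-0.03463 + 0.00000j) = -0.00070 + 0.00000j  (running Σ = -0.12891 + 0.00012j)
  m=1: (-0.43296 - 0.38847j) × (0.35000 - 0.15747j) = -0.21271 - 0.06779j  (running Σ = -0.34162 - 0.06766j)
  m=2: (0.05012 + 0.46127j) × (0.09815 - 0.11074j) = 0.05600 + 0.03973j  (running Σ = -0.28562 - 0.02794j)
  m=3: (0.11617 - 0.16167j) × (-0.09190 + 0.29452j) = 0.03694 + 0.04907j  (running Σ = -0.24868 + 0.02113j)
  m=4: (-0.05538 + 0.01218j) × (0.05509 + 0.45556j) = -0.00860 - 0.02456j  (running Σ = -0.25728 - 0.00343j)
  m=5: (0.00990 + 0.00560j) × (0.16492 + 0.27319j) = 0.00010 + 0.00363j  (running Σ = -0.25718 + 0.00020j)
  m=6: (-0.00051 - 0.00151j) × (0.11134 + 0.07697j) = 0.00006 - 0.00021j  (running Σ = -0.25712 - 0.00000j)
  m=7: (-0.00006 + 0.00013j) × (0.03297 + 0.00607j) = -0.00000 + 0.00000j  (running Σ = -0.25712 + 0.00000j)
Σ over m = -0.25712 + 0.00000j; ×(4π/15) → -0.21541 + 0.00000j. Real part: -0.215406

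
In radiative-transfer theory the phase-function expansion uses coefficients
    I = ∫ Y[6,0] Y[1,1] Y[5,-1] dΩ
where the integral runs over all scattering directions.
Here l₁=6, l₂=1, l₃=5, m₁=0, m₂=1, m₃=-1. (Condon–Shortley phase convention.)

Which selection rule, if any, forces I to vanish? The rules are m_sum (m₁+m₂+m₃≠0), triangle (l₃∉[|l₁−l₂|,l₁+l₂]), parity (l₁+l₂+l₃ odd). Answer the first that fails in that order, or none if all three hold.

none

m₁+m₂+m₃ = 0 + 1 − 1 = 0  ✓
triangle: |6−1|=5 ≤ l₃=5 ≤ 6+1=7  ✓
parity: l₁+l₂+l₃ = 12 is even  ✓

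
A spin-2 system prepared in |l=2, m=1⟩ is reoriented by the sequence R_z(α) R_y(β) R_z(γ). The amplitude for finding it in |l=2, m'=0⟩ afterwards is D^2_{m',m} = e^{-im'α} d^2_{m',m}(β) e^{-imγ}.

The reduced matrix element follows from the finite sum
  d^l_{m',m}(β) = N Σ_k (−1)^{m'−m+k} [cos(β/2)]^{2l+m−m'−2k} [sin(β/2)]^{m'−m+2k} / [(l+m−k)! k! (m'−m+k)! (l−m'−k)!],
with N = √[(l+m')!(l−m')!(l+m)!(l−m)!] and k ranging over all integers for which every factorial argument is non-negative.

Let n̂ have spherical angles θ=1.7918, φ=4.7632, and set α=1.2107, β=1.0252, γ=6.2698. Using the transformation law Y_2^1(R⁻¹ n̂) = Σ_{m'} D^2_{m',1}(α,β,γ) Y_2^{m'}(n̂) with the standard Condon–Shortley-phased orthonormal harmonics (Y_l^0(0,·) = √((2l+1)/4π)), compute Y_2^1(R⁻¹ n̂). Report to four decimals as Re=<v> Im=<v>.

Need the full column D^2_{m',1} for m'=−2..2 at α=1.2107, β=1.0252, γ=6.2698.
cos(β/2)=0.871472, sin(β/2)=0.490445
d^2_{-2,1}: single k=3 term ⇒ +0.205615;  D = -0.156357+0.133528i
d^2_{-1,1}: k∈[2..3] ⇒ +0.548035 -0.057858 = +0.490178;  D = +0.166566+0.461010i
d^2_{0,1}: k∈[1..2] ⇒ +0.795109 -0.251825 = +0.543283;  D = +0.543235+0.007272i
d^2_{1,1}: k∈[0..1] ⇒ +0.576786 -0.548035 = +0.028750;  D = +0.010490-0.026768i
d^2_{2,1}: single k=0 term ⇒ -0.649203;  D = +0.482218+0.434662i
Y_2^{m'}(θ=1.7918,φ=4.7632) and Σ D·Y over m':
  (-0.1564+0.1335i)·(-0.3658+0.0373i)  (+0.1666+0.4610i)·(-0.0084-0.1650i)  (+0.5432+0.0073i)·(-0.2699+0.0000i)  (+0.0105-0.0268i)·(+0.0084-0.1650i)  (+0.4822+0.4347i)·(-0.3658-0.0373i)
Y_2^1(R⁻¹ n̂) = -0.184257-0.266947i

Re=-0.1843 Im=-0.2669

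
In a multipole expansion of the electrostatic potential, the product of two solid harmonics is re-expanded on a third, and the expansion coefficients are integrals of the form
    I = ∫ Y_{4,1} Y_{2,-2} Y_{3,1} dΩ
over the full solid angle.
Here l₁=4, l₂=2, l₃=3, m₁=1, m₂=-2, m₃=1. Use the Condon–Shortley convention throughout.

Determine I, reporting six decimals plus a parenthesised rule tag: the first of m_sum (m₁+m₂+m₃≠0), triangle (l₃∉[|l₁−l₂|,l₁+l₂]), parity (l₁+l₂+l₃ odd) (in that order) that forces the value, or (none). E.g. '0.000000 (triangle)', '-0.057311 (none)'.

l₁+l₂+l₃=9 is odd: 3j(l;000)=0 ⇒ I=0

0.000000 (parity)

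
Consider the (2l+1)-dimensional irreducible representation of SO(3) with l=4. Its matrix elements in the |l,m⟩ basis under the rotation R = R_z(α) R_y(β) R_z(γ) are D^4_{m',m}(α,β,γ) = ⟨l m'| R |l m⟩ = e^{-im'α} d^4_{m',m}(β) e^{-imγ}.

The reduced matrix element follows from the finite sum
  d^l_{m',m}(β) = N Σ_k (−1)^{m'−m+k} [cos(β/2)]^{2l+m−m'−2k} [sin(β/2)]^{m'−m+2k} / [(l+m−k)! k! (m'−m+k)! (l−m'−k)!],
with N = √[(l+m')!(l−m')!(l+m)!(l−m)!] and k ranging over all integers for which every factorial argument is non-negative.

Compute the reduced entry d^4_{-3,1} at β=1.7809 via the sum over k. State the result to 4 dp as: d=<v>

d^4_{-3,1}(β=1.7809) via the finite sum:
Half-angle: c=0.629062, s=0.777355. N=√(1·5040·120·6)=1904.940944
k: max(0,(1)−(-3))=4 … min(4+(1),4−(-3))=5
  k=4: (−1)^0·1904.9409/(144)·0.6291^4·0.7774^4 = +0.756434
  k=5: (−1)^1·1904.9409/(240)·0.6291^2·0.7774^6 = -0.693064
d^4_{-3,1}(1.7809) = +0.756434 -0.693064 = +0.063369

d=0.0634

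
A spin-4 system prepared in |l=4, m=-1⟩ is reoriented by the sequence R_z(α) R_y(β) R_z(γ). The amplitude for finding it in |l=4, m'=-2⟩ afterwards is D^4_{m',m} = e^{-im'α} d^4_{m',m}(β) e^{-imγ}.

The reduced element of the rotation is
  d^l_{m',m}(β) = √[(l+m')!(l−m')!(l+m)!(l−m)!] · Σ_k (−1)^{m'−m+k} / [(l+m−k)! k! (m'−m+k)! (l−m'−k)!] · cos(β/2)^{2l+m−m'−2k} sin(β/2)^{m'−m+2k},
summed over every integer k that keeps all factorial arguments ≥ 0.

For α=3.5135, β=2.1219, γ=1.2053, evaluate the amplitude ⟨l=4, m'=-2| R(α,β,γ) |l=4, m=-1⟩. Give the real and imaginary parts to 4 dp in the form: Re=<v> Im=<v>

First d^4_{-2,-1}(β=2.1219), then the phase factors e^{-i(-2)α} and e^{-i(-1)γ}:
c=cos(2.121900/2)=0.488043, s=sin(2.121900/2)=0.872820; N=√[2·720·6·120]=1018.233765
Admissible k: 1..3 (factorial args all ≥0)
  k=1: (−1)^0·1018.2338/(240)·0.4880^7·0.8728^1 = +0.024421
  k=2: (−1)^1·1018.2338/(48)·0.4880^5·0.8728^3 = -0.390545
  k=3: (−1)^2·1018.2338/(72)·0.4880^3·0.8728^5 = +0.832745
d^4_{-2,-1}(2.1219) = +0.024421 -0.390545 +0.832745 = +0.466621
Attach z-rotation phases: D = e^{-i(-2)(3.5135)}·(+0.466621)·e^{-i(-1)(1.2053)} = -0.172350+0.433625i

Re=-0.1724 Im=0.4336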